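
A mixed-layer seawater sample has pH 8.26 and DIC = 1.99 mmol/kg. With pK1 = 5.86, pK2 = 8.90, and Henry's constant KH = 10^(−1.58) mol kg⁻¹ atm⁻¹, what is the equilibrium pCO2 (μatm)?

α₀ = 1 / (1 + K1/[H⁺] + K1K2/[H⁺]²) = 1 / (1 + 10^+2.40 + 10^+1.76)
   = 1 / (1 + 251.19 + 57.544) = 1/309.73 = 0.003229
[CO2*] = α₀ × DIC = 0.003229 × 1.99 = 0.006425 mmol/kg = 6.425 μmol/kg
pCO2 = [CO2*]/KH = 6.425×10^-6 / 2.630×10^-2 = 244 μatm

pCO2 = 244 μatm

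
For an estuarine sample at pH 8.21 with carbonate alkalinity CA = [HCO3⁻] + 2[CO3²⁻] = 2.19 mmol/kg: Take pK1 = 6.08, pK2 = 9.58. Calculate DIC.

DIC = 2.12 mmol/kg

CA = [HCO3⁻] + 2[CO3²⁻] = (α₁ + 2α₂)·DIC
At pH 8.21: [H⁺]/K1 = 10^-2.13 = 0.0074131, K2/[H⁺] = 10^-1.37 = 0.042658
α₁ = 1/(1 + 0.0074131 + 0.042658) = 1/1.0501 = 0.9523; α₂ = α₁·K2/[H⁺] = 0.04062
α₁ + 2α₂ = 1.0336
DIC = CA / (α₁ + 2α₂) = 2.19 / 1.0336 = 2.12 mmol/kg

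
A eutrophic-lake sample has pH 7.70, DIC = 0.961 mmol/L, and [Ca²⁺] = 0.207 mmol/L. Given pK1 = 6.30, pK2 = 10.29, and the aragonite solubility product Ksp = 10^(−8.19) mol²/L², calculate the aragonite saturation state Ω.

α₂ = 1 / (1 + [H⁺]/K2 + [H⁺]²/(K1K2)) = 1 / (1 + 10^+2.59 + 10^+1.19)
   = 1 / (1 + 389.05 + 15.488) = 1/405.53 = 0.002466
[CO3²⁻] = α₂ × DIC = 0.002466 × 0.961 = 0.002370 mmol/L = 2.370 μmol/L
Ksp = 10^(−8.19) = 6.457×10^-9
Ω = [Ca²⁺][CO3²⁻]/Ksp = (0.207×10^-3)(2.370×10^-6) / 6.457×10^-9 = 0.0760

Ω = 0.0760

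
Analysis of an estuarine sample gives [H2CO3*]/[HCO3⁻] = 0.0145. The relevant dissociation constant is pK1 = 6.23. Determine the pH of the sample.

pH = 8.07

From K1 = [H⁺][HCO3⁻]/[H2CO3*]:  pH = pK1 − log₁₀([H2CO3*]/[HCO3⁻])
log₁₀(0.0145) = -1.839
pH = 6.23 − (-1.839) = 8.07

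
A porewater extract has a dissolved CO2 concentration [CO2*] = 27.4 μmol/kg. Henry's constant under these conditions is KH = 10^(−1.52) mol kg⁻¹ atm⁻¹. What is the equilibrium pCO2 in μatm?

KH = 10^(−1.52) = 3.020×10^-2 mol kg⁻¹ atm⁻¹
pCO2 = [CO2*]/KH = 27.4×10^-6 / 3.020×10^-2 = 9.07×10^-4 atm = 907 μatm

pCO2 = 907 μatm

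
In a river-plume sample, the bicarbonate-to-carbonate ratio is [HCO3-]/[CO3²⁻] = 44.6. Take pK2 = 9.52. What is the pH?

From K2 = [H⁺][CO3²⁻]/[HCO3-]:  pH = pK2 − log₁₀([HCO3-]/[CO3²⁻])
log₁₀(44.6) = +1.649
pH = 9.52 − (+1.649) = 7.87

pH = 7.87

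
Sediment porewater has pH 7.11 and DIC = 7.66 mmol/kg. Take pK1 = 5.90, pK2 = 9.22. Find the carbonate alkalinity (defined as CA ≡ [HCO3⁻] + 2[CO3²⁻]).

CA = 7.27 mmol/kg

CA = [HCO3⁻] + 2[CO3²⁻] = (α₁ + 2α₂)·DIC
At pH 7.11: [H⁺]/K1 = 10^-1.21 = 0.061660, K2/[H⁺] = 10^-2.11 = 0.0077625
α₁ = 1/(1 + 0.061660 + 0.0077625) = 1/1.0694 = 0.9351; α₂ = α₁·K2/[H⁺] = 0.007259
α₁ + 2α₂ = 0.9496
CA = 0.9496 × 7.66 = 7.27 mmol/kg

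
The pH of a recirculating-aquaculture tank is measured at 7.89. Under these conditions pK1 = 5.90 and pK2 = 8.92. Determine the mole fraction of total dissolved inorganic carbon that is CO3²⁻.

α₂ = 0.0846

α₂ = 1 / (1 + [H⁺]/K2 + [H⁺]²/(K1K2)) = 1 / (1 + 10^+1.03 + 10^-0.96)
   = 1 / (1 + 10.715 + 0.10965) = 1/11.825 = 0.08457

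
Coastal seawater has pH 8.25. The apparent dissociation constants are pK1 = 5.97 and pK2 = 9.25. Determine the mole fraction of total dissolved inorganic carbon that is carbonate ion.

α₂ = 0.0905

α₂ = 1 / (1 + [H⁺]/K2 + [H⁺]²/(K1K2)) = 1 / (1 + 10^+1.00 + 10^-1.28)
   = 1 / (1 + 10.000 + 0.052481) = 1/11.052 = 0.09048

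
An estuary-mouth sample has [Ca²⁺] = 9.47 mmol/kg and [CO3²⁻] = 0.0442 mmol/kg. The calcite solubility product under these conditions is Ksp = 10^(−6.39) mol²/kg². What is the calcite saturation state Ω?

Ω = 1.03

Ksp = 10^(−6.39) = 4.074×10^-7
Ω = [Ca²⁺][CO3²⁻]/Ksp = (9.47×10^-3)(0.0442×10^-3) / 4.074×10^-7 = 1.03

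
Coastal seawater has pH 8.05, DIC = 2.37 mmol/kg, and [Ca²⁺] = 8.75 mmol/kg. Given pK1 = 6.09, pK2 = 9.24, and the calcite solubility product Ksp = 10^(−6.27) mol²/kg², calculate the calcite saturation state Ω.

α₂ = 1 / (1 + [H⁺]/K2 + [H⁺]²/(K1K2)) = 1 / (1 + 10^+1.19 + 10^-0.77)
   = 1 / (1 + 15.488 + 0.16982) = 1/16.658 = 0.06003
[CO3²⁻] = α₂ × DIC = 0.06003 × 2.37 = 0.1423 mmol/kg
Ksp = 10^(−6.27) = 5.370×10^-7
Ω = [Ca²⁺][CO3²⁻]/Ksp = (8.75×10^-3)(1.423×10^-4) / 5.370×10^-7 = 2.32

Ω = 2.32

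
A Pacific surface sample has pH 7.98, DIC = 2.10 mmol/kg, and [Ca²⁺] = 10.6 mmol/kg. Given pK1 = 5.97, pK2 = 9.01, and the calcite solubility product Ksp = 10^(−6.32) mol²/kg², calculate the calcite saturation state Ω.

α₂ = 1 / (1 + [H⁺]/K2 + [H⁺]²/(K1K2)) = 1 / (1 + 10^+1.03 + 10^-0.98)
   = 1 / (1 + 10.715 + 0.10471) = 1/11.820 = 0.08460
[CO3²⁻] = α₂ × DIC = 0.08460 × 2.10 = 0.1777 mmol/kg
Ksp = 10^(−6.32) = 4.786×10^-7
Ω = [Ca²⁺][CO3²⁻]/Ksp = (10.6×10^-3)(1.777×10^-4) / 4.786×10^-7 = 3.93

Ω = 3.93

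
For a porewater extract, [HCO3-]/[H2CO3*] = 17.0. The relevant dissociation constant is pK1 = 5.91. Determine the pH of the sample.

From K1 = [H⁺][HCO3-]/[H2CO3*]:  pH = pK1 + log₁₀([HCO3-]/[H2CO3*])
log₁₀(17.0) = +1.230
pH = 5.91 + (+1.230) = 7.14

pH = 7.14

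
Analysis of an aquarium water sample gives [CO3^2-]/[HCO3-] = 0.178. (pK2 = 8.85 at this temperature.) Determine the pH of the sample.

pH = 8.10

From K2 = [H⁺][CO3^2-]/[HCO3-]:  pH = pK2 + log₁₀([CO3^2-]/[HCO3-])
log₁₀(0.178) = -0.750
pH = 8.85 + (-0.750) = 8.10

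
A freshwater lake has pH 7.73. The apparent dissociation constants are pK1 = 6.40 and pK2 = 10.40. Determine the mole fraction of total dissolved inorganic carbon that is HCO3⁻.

α₁ = 1 / (1 + [H⁺]/K1 + K2/[H⁺]) = 1 / (1 + 10^-1.33 + 10^-2.67)
   = 1 / (1 + 0.046774 + 0.0021380) = 1/1.0489 = 0.9534

α₁ = 0.953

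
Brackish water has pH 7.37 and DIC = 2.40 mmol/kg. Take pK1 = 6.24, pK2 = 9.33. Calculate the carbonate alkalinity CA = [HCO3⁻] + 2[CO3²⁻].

CA = 2.26 mmol/kg

CA = [HCO3⁻] + 2[CO3²⁻] = (α₁ + 2α₂)·DIC
At pH 7.37: [H⁺]/K1 = 10^-1.13 = 0.074131, K2/[H⁺] = 10^-1.96 = 0.010965
α₁ = 1/(1 + 0.074131 + 0.010965) = 1/1.0851 = 0.9216; α₂ = α₁·K2/[H⁺] = 0.01010
α₁ + 2α₂ = 0.9418
CA = 0.9418 × 2.40 = 2.26 mmol/kg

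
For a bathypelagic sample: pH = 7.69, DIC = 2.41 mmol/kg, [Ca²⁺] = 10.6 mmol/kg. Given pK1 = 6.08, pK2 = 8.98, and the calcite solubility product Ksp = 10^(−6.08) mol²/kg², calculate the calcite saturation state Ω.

α₂ = 1 / (1 + [H⁺]/K2 + [H⁺]²/(K1K2)) = 1 / (1 + 10^+1.29 + 10^-0.32)
   = 1 / (1 + 19.498 + 0.47863) = 1/20.977 = 0.04767
[CO3²⁻] = α₂ × DIC = 0.04767 × 2.41 = 0.1149 mmol/kg
Ksp = 10^(−6.08) = 8.318×10^-7
Ω = [Ca²⁺][CO3²⁻]/Ksp = (10.6×10^-3)(1.149×10^-4) / 8.318×10^-7 = 1.46

Ω = 1.46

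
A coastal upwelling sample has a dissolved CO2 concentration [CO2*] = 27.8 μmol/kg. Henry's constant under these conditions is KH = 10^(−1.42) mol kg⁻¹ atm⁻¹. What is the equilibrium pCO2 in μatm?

KH = 10^(−1.42) = 3.802×10^-2 mol kg⁻¹ atm⁻¹
pCO2 = [CO2*]/KH = 27.8×10^-6 / 3.802×10^-2 = 7.31×10^-4 atm = 731 μatm

pCO2 = 731 μatm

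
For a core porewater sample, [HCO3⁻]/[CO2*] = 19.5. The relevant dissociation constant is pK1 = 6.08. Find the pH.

From K1 = [H⁺][HCO3⁻]/[CO2*]:  pH = pK1 + log₁₀([HCO3⁻]/[CO2*])
log₁₀(19.5) = +1.290
pH = 6.08 + (+1.290) = 7.37

pH = 7.37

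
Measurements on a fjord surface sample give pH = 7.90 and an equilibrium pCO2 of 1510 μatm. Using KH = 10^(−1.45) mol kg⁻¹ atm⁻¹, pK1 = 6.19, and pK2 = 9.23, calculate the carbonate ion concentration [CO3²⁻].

[CO3²⁻] = 0.129 mmol/kg

[CO2*] = KH · pCO2 = 10^(−1.45) × 1510×10^-6 = 5.358×10^-5 mol/kg
α₀ = 1/(1 + K1/[H⁺] + K1K2/[H⁺]²) = 1/(1 + 10^+1.71 + 10^+0.38) = 0.01829
DIC = [CO2*]/α₀ = 5.358×10^-5 / 0.01829 = 2.930 mmol/kg
[CO3²⁻] = α₂·DIC; α₂ = 0.04387, so [CO3²⁻] = 0.04387 × 2.930 = 0.129 mmol/kg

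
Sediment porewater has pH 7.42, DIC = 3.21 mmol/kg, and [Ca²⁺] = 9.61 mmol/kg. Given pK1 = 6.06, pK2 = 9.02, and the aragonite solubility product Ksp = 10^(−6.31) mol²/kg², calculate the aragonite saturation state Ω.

α₂ = 1 / (1 + [H⁺]/K2 + [H⁺]²/(K1K2)) = 1 / (1 + 10^+1.60 + 10^+0.24)
   = 1 / (1 + 39.811 + 1.7378) = 1/42.549 = 0.02350
[CO3²⁻] = α₂ × DIC = 0.02350 × 3.21 = 0.07544 mmol/kg
Ksp = 10^(−6.31) = 4.898×10^-7
Ω = [Ca²⁺][CO3²⁻]/Ksp = (9.61×10^-3)(7.544×10^-5) / 4.898×10^-7 = 1.48

Ω = 1.48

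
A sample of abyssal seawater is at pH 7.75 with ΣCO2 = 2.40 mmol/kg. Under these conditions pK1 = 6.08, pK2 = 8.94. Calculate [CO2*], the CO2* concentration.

[CO2*] = 0.0473 mmol/kg

α₀ = 1 / (1 + K1/[H⁺] + K1K2/[H⁺]²) = 1 / (1 + 10^+1.67 + 10^+0.48)
   = 1 / (1 + 46.774 + 3.0200) = 1/50.793 = 0.01969
[CO2*] = α₀ × DIC = 0.01969 × 2.40 = 0.0473 mmol/kg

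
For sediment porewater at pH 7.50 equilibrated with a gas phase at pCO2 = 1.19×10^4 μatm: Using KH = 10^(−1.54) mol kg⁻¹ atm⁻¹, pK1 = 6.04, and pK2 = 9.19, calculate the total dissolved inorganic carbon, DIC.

[CO2*] = KH · pCO2 = 10^(−1.54) × 1.19×10^4×10^-6 = 3.432×10^-4 mol/kg
α₀ = 1/(1 + K1/[H⁺] + K1K2/[H⁺]²) = 1/(1 + 10^+1.46 + 10^-0.23) = 0.03286
DIC = [CO2*]/α₀ = 3.432×10^-4 / 0.03286 = 10.4 mmol/kg

DIC = 10.4 mmol/kg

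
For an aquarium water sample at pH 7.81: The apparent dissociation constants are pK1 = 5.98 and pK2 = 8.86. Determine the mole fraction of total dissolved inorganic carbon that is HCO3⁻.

α₁ = 0.906

α₁ = 1 / (1 + [H⁺]/K1 + K2/[H⁺]) = 1 / (1 + 10^-1.83 + 10^-1.05)
   = 1 / (1 + 0.014791 + 0.089125) = 1/1.1039 = 0.9059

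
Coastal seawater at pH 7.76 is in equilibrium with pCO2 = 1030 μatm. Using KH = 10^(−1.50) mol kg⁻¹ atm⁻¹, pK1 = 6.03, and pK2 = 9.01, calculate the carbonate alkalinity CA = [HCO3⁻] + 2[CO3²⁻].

[CO2*] = KH · pCO2 = 10^(−1.50) × 1030×10^-6 = 3.257×10^-5 mol/kg
α₀ = 1/(1 + K1/[H⁺] + K1K2/[H⁺]²) = 1/(1 + 10^+1.73 + 10^+0.48) = 0.01732
DIC = [CO2*]/α₀ = 3.257×10^-5 / 0.01732 = 1.880 mmol/kg
CA = (α₁ + 2α₂)·DIC = (0.9304 + 2×0.05232) × 1.880 = 1.95 mmol/kg

CA = 1.95 mmol/kg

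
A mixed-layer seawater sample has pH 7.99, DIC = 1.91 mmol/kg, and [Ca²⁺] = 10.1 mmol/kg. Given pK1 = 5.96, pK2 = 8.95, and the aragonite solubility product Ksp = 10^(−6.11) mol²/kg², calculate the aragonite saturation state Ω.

Ω = 2.44

α₂ = 1 / (1 + [H⁺]/K2 + [H⁺]²/(K1K2)) = 1 / (1 + 10^+0.96 + 10^-1.07)
   = 1 / (1 + 9.1201 + 0.085114) = 1/10.205 = 0.09799
[CO3²⁻] = α₂ × DIC = 0.09799 × 1.91 = 0.1872 mmol/kg
Ksp = 10^(−6.11) = 7.762×10^-7
Ω = [Ca²⁺][CO3²⁻]/Ksp = (10.1×10^-3)(1.872×10^-4) / 7.762×10^-7 = 2.44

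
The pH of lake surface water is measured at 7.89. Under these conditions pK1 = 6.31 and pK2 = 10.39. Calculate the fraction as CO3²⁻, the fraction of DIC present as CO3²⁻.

α₂ = 0.00307

α₂ = 1 / (1 + [H⁺]/K2 + [H⁺]²/(K1K2)) = 1 / (1 + 10^+2.50 + 10^+0.92)
   = 1 / (1 + 316.23 + 8.3176) = 1/325.55 = 0.003072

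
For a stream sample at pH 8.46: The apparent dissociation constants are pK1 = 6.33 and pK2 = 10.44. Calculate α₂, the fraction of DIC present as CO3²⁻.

α₂ = 0.0103

α₂ = 1 / (1 + [H⁺]/K2 + [H⁺]²/(K1K2)) = 1 / (1 + 10^+1.98 + 10^-0.15)
   = 1 / (1 + 95.499 + 0.70795) = 1/97.207 = 0.01029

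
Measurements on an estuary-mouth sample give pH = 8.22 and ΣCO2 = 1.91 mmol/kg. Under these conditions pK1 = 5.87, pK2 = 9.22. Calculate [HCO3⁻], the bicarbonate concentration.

α₁ = 1 / (1 + [H⁺]/K1 + K2/[H⁺]) = 1 / (1 + 10^-2.35 + 10^-1.00)
   = 1 / (1 + 0.0044668 + 0.10000) = 1/1.1045 = 0.9054
[HCO3⁻] = α₁ × DIC = 0.9054 × 1.91 = 1.73 mmol/kg

[HCO3⁻] = 1.73 mmol/kg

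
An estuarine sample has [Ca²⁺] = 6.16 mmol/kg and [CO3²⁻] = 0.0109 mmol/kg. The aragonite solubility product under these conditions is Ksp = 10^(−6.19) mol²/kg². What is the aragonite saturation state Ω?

Ksp = 10^(−6.19) = 6.457×10^-7
Ω = [Ca²⁺][CO3²⁻]/Ksp = (6.16×10^-3)(0.0109×10^-3) / 6.457×10^-7 = 0.104

Ω = 0.104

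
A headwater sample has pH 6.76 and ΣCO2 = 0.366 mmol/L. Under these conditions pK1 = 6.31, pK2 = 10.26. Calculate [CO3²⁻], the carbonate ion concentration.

[CO3²⁻] = 0.0854 μmol/L

α₂ = 1 / (1 + [H⁺]/K2 + [H⁺]²/(K1K2)) = 1 / (1 + 10^+3.50 + 10^+3.05)
   = 1 / (1 + 3162.3 + 1122.0) = 1/4285.3 = 0.0002334
[CO3²⁻] = α₂ × DIC = 0.0002334 × 0.366 = 8.54×10^-5 mmol/L = 0.0854 μmol/L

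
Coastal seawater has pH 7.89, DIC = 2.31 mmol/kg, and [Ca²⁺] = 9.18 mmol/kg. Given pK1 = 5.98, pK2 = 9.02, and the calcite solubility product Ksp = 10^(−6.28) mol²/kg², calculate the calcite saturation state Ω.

α₂ = 1 / (1 + [H⁺]/K2 + [H⁺]²/(K1K2)) = 1 / (1 + 10^+1.13 + 10^-0.78)
   = 1 / (1 + 13.490 + 0.16596) = 1/14.656 = 0.06823
[CO3²⁻] = α₂ × DIC = 0.06823 × 2.31 = 0.1576 mmol/kg
Ksp = 10^(−6.28) = 5.248×10^-7
Ω = [Ca²⁺][CO3²⁻]/Ksp = (9.18×10^-3)(1.576×10^-4) / 5.248×10^-7 = 2.76

Ω = 2.76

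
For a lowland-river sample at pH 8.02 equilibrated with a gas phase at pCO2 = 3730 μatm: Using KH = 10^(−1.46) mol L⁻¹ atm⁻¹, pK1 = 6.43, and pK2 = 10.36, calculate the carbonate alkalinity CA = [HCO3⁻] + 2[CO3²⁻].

CA = 5.08 mmol/L

[CO2*] = KH · pCO2 = 10^(−1.46) × 3730×10^-6 = 1.293×10^-4 mol/L
α₀ = 1/(1 + K1/[H⁺] + K1K2/[H⁺]²) = 1/(1 + 10^+1.59 + 10^-0.75) = 0.02495
DIC = [CO2*]/α₀ = 1.293×10^-4 / 0.02495 = 5.184 mmol/L
CA = (α₁ + 2α₂)·DIC = (0.9706 + 2×0.004437) × 5.184 = 5.08 mmol/L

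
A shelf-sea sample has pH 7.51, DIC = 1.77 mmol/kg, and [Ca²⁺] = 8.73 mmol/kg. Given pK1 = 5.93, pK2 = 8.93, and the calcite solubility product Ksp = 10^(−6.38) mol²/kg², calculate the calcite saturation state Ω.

Ω = 1.32

α₂ = 1 / (1 + [H⁺]/K2 + [H⁺]²/(K1K2)) = 1 / (1 + 10^+1.42 + 10^-0.16)
   = 1 / (1 + 26.303 + 0.69183) = 1/27.995 = 0.03572
[CO3²⁻] = α₂ × DIC = 0.03572 × 1.77 = 0.06323 mmol/kg
Ksp = 10^(−6.38) = 4.169×10^-7
Ω = [Ca²⁺][CO3²⁻]/Ksp = (8.73×10^-3)(6.323×10^-5) / 4.169×10^-7 = 1.32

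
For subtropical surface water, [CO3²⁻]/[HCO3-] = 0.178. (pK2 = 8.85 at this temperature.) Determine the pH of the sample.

From K2 = [H⁺][CO3²⁻]/[HCO3-]:  pH = pK2 + log₁₀([CO3²⁻]/[HCO3-])
log₁₀(0.178) = -0.750
pH = 8.85 + (-0.750) = 8.10

pH = 8.10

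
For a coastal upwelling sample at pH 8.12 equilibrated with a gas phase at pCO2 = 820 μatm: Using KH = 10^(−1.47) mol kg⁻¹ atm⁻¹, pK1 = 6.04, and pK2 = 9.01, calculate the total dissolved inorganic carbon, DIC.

DIC = 3.80 mmol/kg

[CO2*] = KH · pCO2 = 10^(−1.47) × 820×10^-6 = 2.779×10^-5 mol/kg
α₀ = 1/(1 + K1/[H⁺] + K1K2/[H⁺]²) = 1/(1 + 10^+2.08 + 10^+1.19) = 0.007315
DIC = [CO2*]/α₀ = 2.779×10^-5 / 0.007315 = 3.80 mmol/kg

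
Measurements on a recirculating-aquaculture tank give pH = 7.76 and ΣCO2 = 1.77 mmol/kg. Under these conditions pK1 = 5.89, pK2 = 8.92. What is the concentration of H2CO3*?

[CO2*] = 0.0221 mmol/kg

α₀ = 1 / (1 + K1/[H⁺] + K1K2/[H⁺]²) = 1 / (1 + 10^+1.87 + 10^+0.71)
   = 1 / (1 + 74.131 + 5.1286) = 1/80.260 = 0.01246
[CO2*] = α₀ × DIC = 0.01246 × 1.77 = 0.0221 mmol/kg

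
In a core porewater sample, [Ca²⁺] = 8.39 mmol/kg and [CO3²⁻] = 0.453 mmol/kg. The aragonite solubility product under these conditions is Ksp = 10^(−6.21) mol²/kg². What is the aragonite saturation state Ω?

Ksp = 10^(−6.21) = 6.166×10^-7
Ω = [Ca²⁺][CO3²⁻]/Ksp = (8.39×10^-3)(0.453×10^-3) / 6.166×10^-7 = 6.16

Ω = 6.16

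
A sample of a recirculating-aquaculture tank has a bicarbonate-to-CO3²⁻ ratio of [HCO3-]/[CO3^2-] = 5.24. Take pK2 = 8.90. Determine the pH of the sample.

From K2 = [H⁺][CO3^2-]/[HCO3-]:  pH = pK2 − log₁₀([HCO3-]/[CO3^2-])
log₁₀(5.24) = +0.719
pH = 8.90 − (+0.719) = 8.18

pH = 8.18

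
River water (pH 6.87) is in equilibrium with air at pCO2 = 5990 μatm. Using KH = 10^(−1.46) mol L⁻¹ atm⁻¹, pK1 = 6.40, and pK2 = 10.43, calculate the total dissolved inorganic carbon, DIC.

DIC = 0.821 mmol/L

[CO2*] = KH · pCO2 = 10^(−1.46) × 5990×10^-6 = 2.077×10^-4 mol/L
α₀ = 1/(1 + K1/[H⁺] + K1K2/[H⁺]²) = 1/(1 + 10^+0.47 + 10^-3.09) = 0.2530
DIC = [CO2*]/α₀ = 2.077×10^-4 / 0.2530 = 0.821 mmol/L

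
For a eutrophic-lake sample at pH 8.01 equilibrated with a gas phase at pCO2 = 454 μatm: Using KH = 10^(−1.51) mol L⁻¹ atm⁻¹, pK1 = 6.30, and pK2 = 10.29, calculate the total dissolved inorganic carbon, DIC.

DIC = 0.737 mmol/L

[CO2*] = KH · pCO2 = 10^(−1.51) × 454×10^-6 = 1.403×10^-5 mol/L
α₀ = 1/(1 + K1/[H⁺] + K1K2/[H⁺]²) = 1/(1 + 10^+1.71 + 10^-0.57) = 0.01903
DIC = [CO2*]/α₀ = 1.403×10^-5 / 0.01903 = 0.737 mmol/L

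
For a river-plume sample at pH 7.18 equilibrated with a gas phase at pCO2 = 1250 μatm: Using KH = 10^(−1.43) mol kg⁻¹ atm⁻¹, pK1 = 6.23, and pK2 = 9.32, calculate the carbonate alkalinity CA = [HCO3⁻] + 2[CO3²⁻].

[CO2*] = KH · pCO2 = 10^(−1.43) × 1250×10^-6 = 4.644×10^-5 mol/kg
α₀ = 1/(1 + K1/[H⁺] + K1K2/[H⁺]²) = 1/(1 + 10^+0.95 + 10^-1.19) = 0.1002
DIC = [CO2*]/α₀ = 4.644×10^-5 / 0.1002 = 0.4634 mmol/kg
CA = (α₁ + 2α₂)·DIC = (0.8933 + 2×0.006471) × 0.4634 = 0.420 mmol/kg

CA = 0.420 mmol/kg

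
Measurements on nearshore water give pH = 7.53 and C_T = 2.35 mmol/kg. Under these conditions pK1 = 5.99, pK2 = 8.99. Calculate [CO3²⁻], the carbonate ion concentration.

α₂ = 1 / (1 + [H⁺]/K2 + [H⁺]²/(K1K2)) = 1 / (1 + 10^+1.46 + 10^-0.08)
   = 1 / (1 + 28.840 + 0.83176) = 1/30.672 = 0.03260
[CO3²⁻] = α₂ × DIC = 0.03260 × 2.35 = 0.0766 mmol/kg

[CO3²⁻] = 0.0766 mmol/kg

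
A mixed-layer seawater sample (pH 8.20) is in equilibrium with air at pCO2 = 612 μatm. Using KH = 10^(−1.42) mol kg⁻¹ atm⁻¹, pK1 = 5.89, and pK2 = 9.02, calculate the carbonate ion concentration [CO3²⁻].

[CO3²⁻] = 0.719 mmol/kg

[CO2*] = KH · pCO2 = 10^(−1.42) × 612×10^-6 = 2.327×10^-5 mol/kg
α₀ = 1/(1 + K1/[H⁺] + K1K2/[H⁺]²) = 1/(1 + 10^+2.31 + 10^+1.49) = 0.004236
DIC = [CO2*]/α₀ = 2.327×10^-5 / 0.004236 = 5.493 mmol/kg
[CO3²⁻] = α₂·DIC; α₂ = 0.1309, so [CO3²⁻] = 0.1309 × 5.493 = 0.719 mmol/kg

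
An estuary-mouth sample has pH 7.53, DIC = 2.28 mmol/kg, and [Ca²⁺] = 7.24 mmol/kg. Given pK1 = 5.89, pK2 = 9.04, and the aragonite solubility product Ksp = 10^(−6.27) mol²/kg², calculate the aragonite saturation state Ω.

Ω = 0.901

α₂ = 1 / (1 + [H⁺]/K2 + [H⁺]²/(K1K2)) = 1 / (1 + 10^+1.51 + 10^-0.13)
   = 1 / (1 + 32.359 + 0.74131) = 1/34.101 = 0.02932
[CO3²⁻] = α₂ × DIC = 0.02932 × 2.28 = 0.06686 mmol/kg
Ksp = 10^(−6.27) = 5.370×10^-7
Ω = [Ca²⁺][CO3²⁻]/Ksp = (7.24×10^-3)(6.686×10^-5) / 5.370×10^-7 = 0.901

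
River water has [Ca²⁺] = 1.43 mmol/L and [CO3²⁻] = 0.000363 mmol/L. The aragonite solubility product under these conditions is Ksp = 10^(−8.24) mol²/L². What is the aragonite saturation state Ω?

Ω = 0.0902

Ksp = 10^(−8.24) = 5.754×10^-9
Ω = [Ca²⁺][CO3²⁻]/Ksp = (1.43×10^-3)(0.000363×10^-3) / 5.754×10^-9 = 0.0902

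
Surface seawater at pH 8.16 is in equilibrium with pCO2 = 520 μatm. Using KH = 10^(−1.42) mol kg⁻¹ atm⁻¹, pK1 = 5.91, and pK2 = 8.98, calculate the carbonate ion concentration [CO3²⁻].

[CO3²⁻] = 0.532 mmol/kg

[CO2*] = KH · pCO2 = 10^(−1.42) × 520×10^-6 = 1.977×10^-5 mol/kg
α₀ = 1/(1 + K1/[H⁺] + K1K2/[H⁺]²) = 1/(1 + 10^+2.25 + 10^+1.43) = 0.004860
DIC = [CO2*]/α₀ = 1.977×10^-5 / 0.004860 = 4.068 mmol/kg
[CO3²⁻] = α₂·DIC; α₂ = 0.1308, so [CO3²⁻] = 0.1308 × 4.068 = 0.532 mmol/kg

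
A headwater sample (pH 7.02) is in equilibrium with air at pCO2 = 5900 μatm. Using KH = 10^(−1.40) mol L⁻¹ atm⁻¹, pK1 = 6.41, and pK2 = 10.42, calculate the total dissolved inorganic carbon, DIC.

DIC = 1.19 mmol/L

[CO2*] = KH · pCO2 = 10^(−1.40) × 5900×10^-6 = 2.349×10^-4 mol/L
α₀ = 1/(1 + K1/[H⁺] + K1K2/[H⁺]²) = 1/(1 + 10^+0.61 + 10^-2.79) = 0.1970
DIC = [CO2*]/α₀ = 2.349×10^-4 / 0.1970 = 1.19 mmol/L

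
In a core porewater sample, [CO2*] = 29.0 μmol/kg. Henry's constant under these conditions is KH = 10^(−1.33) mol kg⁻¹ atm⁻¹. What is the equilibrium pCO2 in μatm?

KH = 10^(−1.33) = 4.677×10^-2 mol kg⁻¹ atm⁻¹
pCO2 = [CO2*]/KH = 29.0×10^-6 / 4.677×10^-2 = 6.20×10^-4 atm = 620 μatm

pCO2 = 620 μatm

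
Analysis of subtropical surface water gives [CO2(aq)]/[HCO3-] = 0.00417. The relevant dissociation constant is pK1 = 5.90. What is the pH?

From K1 = [H⁺][HCO3-]/[CO2(aq)]:  pH = pK1 − log₁₀([CO2(aq)]/[HCO3-])
log₁₀(0.00417) = -2.380
pH = 5.90 − (-2.380) = 8.28

pH = 8.28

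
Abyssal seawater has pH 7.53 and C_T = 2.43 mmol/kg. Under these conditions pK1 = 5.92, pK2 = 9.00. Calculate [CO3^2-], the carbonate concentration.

α₂ = 1 / (1 + [H⁺]/K2 + [H⁺]²/(K1K2)) = 1 / (1 + 10^+1.47 + 10^-0.14)
   = 1 / (1 + 29.512 + 0.72444) = 1/31.237 = 0.03201
[CO3²⁻] = α₂ × DIC = 0.03201 × 2.43 = 0.0778 mmol/kg

[CO3²⁻] = 0.0778 mmol/kg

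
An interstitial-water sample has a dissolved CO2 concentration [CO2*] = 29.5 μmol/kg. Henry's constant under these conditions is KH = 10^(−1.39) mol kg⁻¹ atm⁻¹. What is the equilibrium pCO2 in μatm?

pCO2 = 724 μatm

KH = 10^(−1.39) = 4.074×10^-2 mol kg⁻¹ atm⁻¹
pCO2 = [CO2*]/KH = 29.5×10^-6 / 4.074×10^-2 = 7.24×10^-4 atm = 724 μatm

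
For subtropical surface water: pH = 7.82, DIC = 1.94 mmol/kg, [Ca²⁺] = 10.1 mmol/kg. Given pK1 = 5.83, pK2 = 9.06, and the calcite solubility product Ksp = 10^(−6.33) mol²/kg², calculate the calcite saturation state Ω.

α₂ = 1 / (1 + [H⁺]/K2 + [H⁺]²/(K1K2)) = 1 / (1 + 10^+1.24 + 10^-0.75)
   = 1 / (1 + 17.378 + 0.17783) = 1/18.556 = 0.05389
[CO3²⁻] = α₂ × DIC = 0.05389 × 1.94 = 0.1045 mmol/kg
Ksp = 10^(−6.33) = 4.677×10^-7
Ω = [Ca²⁺][CO3²⁻]/Ksp = (10.1×10^-3)(1.045×10^-4) / 4.677×10^-7 = 2.26

Ω = 2.26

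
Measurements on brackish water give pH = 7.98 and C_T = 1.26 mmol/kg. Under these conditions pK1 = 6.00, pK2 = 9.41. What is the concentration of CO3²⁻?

α₂ = 1 / (1 + [H⁺]/K2 + [H⁺]²/(K1K2)) = 1 / (1 + 10^+1.43 + 10^-0.55)
   = 1 / (1 + 26.915 + 0.28184) = 1/28.197 = 0.03546
[CO3²⁻] = α₂ × DIC = 0.03546 × 1.26 = 0.0447 mmol/kg

[CO3²⁻] = 0.0447 mmol/kg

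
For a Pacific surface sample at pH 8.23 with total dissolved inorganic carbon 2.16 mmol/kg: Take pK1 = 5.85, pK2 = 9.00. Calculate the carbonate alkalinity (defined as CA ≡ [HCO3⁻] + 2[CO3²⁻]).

CA = [HCO3⁻] + 2[CO3²⁻] = (α₁ + 2α₂)·DIC
At pH 8.23: [H⁺]/K1 = 10^-2.38 = 0.0041687, K2/[H⁺] = 10^-0.77 = 0.16982
α₁ = 1/(1 + 0.0041687 + 0.16982) = 1/1.1740 = 0.8518; α₂ = α₁·K2/[H⁺] = 0.1447
α₁ + 2α₂ = 1.1411
CA = 1.1411 × 2.16 = 2.46 mmol/kg

CA = 2.46 mmol/kg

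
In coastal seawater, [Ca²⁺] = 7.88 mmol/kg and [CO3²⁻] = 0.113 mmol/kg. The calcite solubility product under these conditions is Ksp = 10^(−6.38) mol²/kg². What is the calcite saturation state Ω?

Ksp = 10^(−6.38) = 4.169×10^-7
Ω = [Ca²⁺][CO3²⁻]/Ksp = (7.88×10^-3)(0.113×10^-3) / 4.169×10^-7 = 2.14

Ω = 2.14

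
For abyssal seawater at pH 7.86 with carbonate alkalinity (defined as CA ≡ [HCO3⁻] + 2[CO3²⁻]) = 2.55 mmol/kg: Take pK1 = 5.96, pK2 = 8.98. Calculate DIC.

CA = [HCO3⁻] + 2[CO3²⁻] = (α₁ + 2α₂)·DIC
At pH 7.86: [H⁺]/K1 = 10^-1.90 = 0.012589, K2/[H⁺] = 10^-1.12 = 0.075858
α₁ = 1/(1 + 0.012589 + 0.075858) = 1/1.0884 = 0.9187; α₂ = α₁·K2/[H⁺] = 0.06969
α₁ + 2α₂ = 1.0581
DIC = CA / (α₁ + 2α₂) = 2.55 / 1.0581 = 2.41 mmol/kg

DIC = 2.41 mmol/kg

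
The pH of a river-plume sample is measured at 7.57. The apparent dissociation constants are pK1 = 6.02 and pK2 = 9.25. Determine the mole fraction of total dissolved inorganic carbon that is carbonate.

α₂ = 0.0199

α₂ = 1 / (1 + [H⁺]/K2 + [H⁺]²/(K1K2)) = 1 / (1 + 10^+1.68 + 10^+0.13)
   = 1 / (1 + 47.863 + 1.3490) = 1/50.212 = 0.01992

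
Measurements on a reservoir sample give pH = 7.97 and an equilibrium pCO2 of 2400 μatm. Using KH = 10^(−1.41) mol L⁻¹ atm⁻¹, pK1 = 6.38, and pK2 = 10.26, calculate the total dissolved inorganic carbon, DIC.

[CO2*] = KH · pCO2 = 10^(−1.41) × 2400×10^-6 = 9.337×10^-5 mol/L
α₀ = 1/(1 + K1/[H⁺] + K1K2/[H⁺]²) = 1/(1 + 10^+1.59 + 10^-0.70) = 0.02494
DIC = [CO2*]/α₀ = 9.337×10^-5 / 0.02494 = 3.74 mmol/L

DIC = 3.74 mmol/L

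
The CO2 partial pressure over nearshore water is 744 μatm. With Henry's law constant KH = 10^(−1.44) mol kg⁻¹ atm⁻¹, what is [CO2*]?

KH = 10^(−1.44) = 3.631×10^-2 mol kg⁻¹ atm⁻¹
[CO2*] = KH · pCO2 = 3.631×10^-2 × 744×10^-6 atm = 2.70×10^-5 mol/kg

[CO2*] = 27.0 μmol/kg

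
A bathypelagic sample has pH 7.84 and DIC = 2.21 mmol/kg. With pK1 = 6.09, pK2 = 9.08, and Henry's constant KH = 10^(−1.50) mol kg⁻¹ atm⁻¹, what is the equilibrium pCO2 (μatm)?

α₀ = 1 / (1 + K1/[H⁺] + K1K2/[H⁺]²) = 1 / (1 + 10^+1.75 + 10^+0.51)
   = 1 / (1 + 56.234 + 3.2359) = 1/60.470 = 0.01654
[CO2*] = α₀ × DIC = 0.01654 × 2.21 = 0.03655 mmol/kg
pCO2 = [CO2*]/KH = 3.655×10^-5 / 3.162×10^-2 = 1160 μatm

pCO2 = 1160 μatm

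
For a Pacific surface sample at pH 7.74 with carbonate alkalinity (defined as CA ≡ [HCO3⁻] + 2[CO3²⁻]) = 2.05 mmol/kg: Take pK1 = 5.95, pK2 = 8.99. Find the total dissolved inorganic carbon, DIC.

CA = [HCO3⁻] + 2[CO3²⁻] = (α₁ + 2α₂)·DIC
At pH 7.74: [H⁺]/K1 = 10^-1.79 = 0.016218, K2/[H⁺] = 10^-1.25 = 0.056234
α₁ = 1/(1 + 0.016218 + 0.056234) = 1/1.0725 = 0.9324; α₂ = α₁·K2/[H⁺] = 0.05244
α₁ + 2α₂ = 1.0373
DIC = CA / (α₁ + 2α₂) = 2.05 / 1.0373 = 1.98 mmol/kg

DIC = 1.98 mmol/kg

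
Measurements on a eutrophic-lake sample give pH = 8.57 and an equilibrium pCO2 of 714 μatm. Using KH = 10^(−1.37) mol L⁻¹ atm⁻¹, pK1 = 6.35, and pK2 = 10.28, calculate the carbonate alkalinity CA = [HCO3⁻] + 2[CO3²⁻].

CA = 5.25 mmol/L

[CO2*] = KH · pCO2 = 10^(−1.37) × 714×10^-6 = 3.046×10^-5 mol/L
α₀ = 1/(1 + K1/[H⁺] + K1K2/[H⁺]²) = 1/(1 + 10^+2.22 + 10^+0.51) = 0.005876
DIC = [CO2*]/α₀ = 3.046×10^-5 / 0.005876 = 5.184 mmol/L
CA = (α₁ + 2α₂)·DIC = (0.9751 + 2×0.01901) × 5.184 = 5.25 mmol/L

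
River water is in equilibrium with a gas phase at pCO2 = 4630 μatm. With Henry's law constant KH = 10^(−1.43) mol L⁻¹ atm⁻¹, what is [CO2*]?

[CO2*] = 172 μmol/L

KH = 10^(−1.43) = 3.715×10^-2 mol L⁻¹ atm⁻¹
[CO2*] = KH · pCO2 = 3.715×10^-2 × 4630×10^-6 atm = 1.72×10^-4 mol/L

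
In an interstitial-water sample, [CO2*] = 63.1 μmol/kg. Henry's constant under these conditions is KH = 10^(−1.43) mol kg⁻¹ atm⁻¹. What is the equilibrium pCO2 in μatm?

KH = 10^(−1.43) = 3.715×10^-2 mol kg⁻¹ atm⁻¹
pCO2 = [CO2*]/KH = 63.1×10^-6 / 3.715×10^-2 = 1.70×10^-3 atm = 1700 μatm

pCO2 = 1700 μatm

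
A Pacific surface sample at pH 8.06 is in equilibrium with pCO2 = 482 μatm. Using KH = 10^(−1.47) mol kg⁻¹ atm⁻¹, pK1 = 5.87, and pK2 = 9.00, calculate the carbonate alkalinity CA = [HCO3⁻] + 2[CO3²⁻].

CA = 3.11 mmol/kg

[CO2*] = KH · pCO2 = 10^(−1.47) × 482×10^-6 = 1.633×10^-5 mol/kg
α₀ = 1/(1 + K1/[H⁺] + K1K2/[H⁺]²) = 1/(1 + 10^+2.19 + 10^+1.25) = 0.005758
DIC = [CO2*]/α₀ = 1.633×10^-5 / 0.005758 = 2.836 mmol/kg
CA = (α₁ + 2α₂)·DIC = (0.8918 + 2×0.1024) × 2.836 = 3.11 mmol/kg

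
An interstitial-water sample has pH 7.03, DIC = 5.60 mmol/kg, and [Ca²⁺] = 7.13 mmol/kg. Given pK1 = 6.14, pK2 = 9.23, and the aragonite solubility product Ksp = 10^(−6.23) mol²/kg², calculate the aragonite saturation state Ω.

α₂ = 1 / (1 + [H⁺]/K2 + [H⁺]²/(K1K2)) = 1 / (1 + 10^+2.20 + 10^+1.31)
   = 1 / (1 + 158.49 + 20.417) = 1/179.91 = 0.005558
[CO3²⁻] = α₂ × DIC = 0.005558 × 5.60 = 0.03113 mmol/kg
Ksp = 10^(−6.23) = 5.888×10^-7
Ω = [Ca²⁺][CO3²⁻]/Ksp = (7.13×10^-3)(3.113×10^-5) / 5.888×10^-7 = 0.377

Ω = 0.377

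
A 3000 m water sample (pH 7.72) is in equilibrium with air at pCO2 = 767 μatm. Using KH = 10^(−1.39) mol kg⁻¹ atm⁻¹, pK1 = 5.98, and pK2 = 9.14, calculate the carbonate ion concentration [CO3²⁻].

[CO2*] = KH · pCO2 = 10^(−1.39) × 767×10^-6 = 3.125×10^-5 mol/kg
α₀ = 1/(1 + K1/[H⁺] + K1K2/[H⁺]²) = 1/(1 + 10^+1.74 + 10^+0.32) = 0.01723
DIC = [CO2*]/α₀ = 3.125×10^-5 / 0.01723 = 1.814 mmol/kg
[CO3²⁻] = α₂·DIC; α₂ = 0.03600, so [CO3²⁻] = 0.03600 × 1.814 = 0.0653 mmol/kg

[CO3²⁻] = 0.0653 mmol/kg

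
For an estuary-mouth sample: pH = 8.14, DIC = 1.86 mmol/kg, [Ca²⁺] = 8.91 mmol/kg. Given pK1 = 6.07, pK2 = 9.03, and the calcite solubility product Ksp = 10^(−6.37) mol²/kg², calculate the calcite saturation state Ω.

α₂ = 1 / (1 + [H⁺]/K2 + [H⁺]²/(K1K2)) = 1 / (1 + 10^+0.89 + 10^-1.18)
   = 1 / (1 + 7.7625 + 0.066069) = 1/8.8285 = 0.1133
[CO3²⁻] = α₂ × DIC = 0.1133 × 1.86 = 0.2107 mmol/kg
Ksp = 10^(−6.37) = 4.266×10^-7
Ω = [Ca²⁺][CO3²⁻]/Ksp = (8.91×10^-3)(2.107×10^-4) / 4.266×10^-7 = 4.40

Ω = 4.40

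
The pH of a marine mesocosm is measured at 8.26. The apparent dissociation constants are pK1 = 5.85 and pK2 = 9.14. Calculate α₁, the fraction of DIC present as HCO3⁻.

α₁ = 1 / (1 + [H⁺]/K1 + K2/[H⁺]) = 1 / (1 + 10^-2.41 + 10^-0.88)
   = 1 / (1 + 0.0038905 + 0.13183) = 1/1.1357 = 0.8805

α₁ = 0.881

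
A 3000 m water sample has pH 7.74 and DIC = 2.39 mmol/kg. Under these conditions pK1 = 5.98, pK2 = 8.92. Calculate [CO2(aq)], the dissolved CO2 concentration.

α₀ = 1 / (1 + K1/[H⁺] + K1K2/[H⁺]²) = 1 / (1 + 10^+1.76 + 10^+0.58)
   = 1 / (1 + 57.544 + 3.8019) = 1/62.346 = 0.01604
[CO2*] = α₀ × DIC = 0.01604 × 2.39 = 0.0383 mmol/kg

[CO2*] = 0.0383 mmol/kg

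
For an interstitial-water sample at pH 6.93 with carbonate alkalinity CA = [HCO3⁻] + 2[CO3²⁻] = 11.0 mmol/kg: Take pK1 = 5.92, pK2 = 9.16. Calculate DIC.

DIC = 12.0 mmol/kg

CA = [HCO3⁻] + 2[CO3²⁻] = (α₁ + 2α₂)·DIC
At pH 6.93: [H⁺]/K1 = 10^-1.01 = 0.097724, K2/[H⁺] = 10^-2.23 = 0.0058884
α₁ = 1/(1 + 0.097724 + 0.0058884) = 1/1.1036 = 0.9061; α₂ = α₁·K2/[H⁺] = 0.005336
α₁ + 2α₂ = 0.9168
DIC = CA / (α₁ + 2α₂) = 11.0 / 0.9168 = 12.0 mmol/kg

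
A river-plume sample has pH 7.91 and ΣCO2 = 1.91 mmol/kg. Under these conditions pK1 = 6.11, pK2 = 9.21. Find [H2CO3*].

α₀ = 1 / (1 + K1/[H⁺] + K1K2/[H⁺]²) = 1 / (1 + 10^+1.80 + 10^+0.50)
   = 1 / (1 + 63.096 + 3.1623) = 1/67.258 = 0.01487
[CO2*] = α₀ × DIC = 0.01487 × 1.91 = 0.0284 mmol/kg

[CO2*] = 0.0284 mmol/kg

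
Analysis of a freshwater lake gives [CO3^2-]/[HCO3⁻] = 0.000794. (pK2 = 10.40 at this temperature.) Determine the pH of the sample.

From K2 = [H⁺][CO3^2-]/[HCO3⁻]:  pH = pK2 + log₁₀([CO3^2-]/[HCO3⁻])
log₁₀(0.000794) = -3.100
pH = 10.40 + (-3.100) = 7.30

pH = 7.30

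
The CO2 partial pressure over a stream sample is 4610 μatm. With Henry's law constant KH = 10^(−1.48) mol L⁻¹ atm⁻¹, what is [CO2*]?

[CO2*] = 153 μmol/L

KH = 10^(−1.48) = 3.311×10^-2 mol L⁻¹ atm⁻¹
[CO2*] = KH · pCO2 = 3.311×10^-2 × 4610×10^-6 atm = 1.53×10^-4 mol/L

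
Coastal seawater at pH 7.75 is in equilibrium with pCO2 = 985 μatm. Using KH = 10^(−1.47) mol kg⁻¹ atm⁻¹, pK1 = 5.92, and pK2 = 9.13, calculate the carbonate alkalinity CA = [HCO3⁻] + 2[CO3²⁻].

[CO2*] = KH · pCO2 = 10^(−1.47) × 985×10^-6 = 3.338×10^-5 mol/kg
α₀ = 1/(1 + K1/[H⁺] + K1K2/[H⁺]²) = 1/(1 + 10^+1.83 + 10^+0.45) = 0.01400
DIC = [CO2*]/α₀ = 3.338×10^-5 / 0.01400 = 2.384 mmol/kg
CA = (α₁ + 2α₂)·DIC = (0.9465 + 2×0.03946) × 2.384 = 2.44 mmol/kg

CA = 2.44 mmol/kg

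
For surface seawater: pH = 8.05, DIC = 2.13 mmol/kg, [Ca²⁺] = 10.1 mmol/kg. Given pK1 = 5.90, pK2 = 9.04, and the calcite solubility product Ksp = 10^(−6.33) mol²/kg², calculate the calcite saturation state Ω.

Ω = 4.24

α₂ = 1 / (1 + [H⁺]/K2 + [H⁺]²/(K1K2)) = 1 / (1 + 10^+0.99 + 10^-1.16)
   = 1 / (1 + 9.7724 + 0.069183) = 1/10.842 = 0.09224
[CO3²⁻] = α₂ × DIC = 0.09224 × 2.13 = 0.1965 mmol/kg
Ksp = 10^(−6.33) = 4.677×10^-7
Ω = [Ca²⁺][CO3²⁻]/Ksp = (10.1×10^-3)(1.965×10^-4) / 4.677×10^-7 = 4.24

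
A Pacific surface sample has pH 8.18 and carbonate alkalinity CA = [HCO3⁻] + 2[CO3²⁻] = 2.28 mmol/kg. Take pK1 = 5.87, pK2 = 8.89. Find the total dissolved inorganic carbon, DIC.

CA = [HCO3⁻] + 2[CO3²⁻] = (α₁ + 2α₂)·DIC
At pH 8.18: [H⁺]/K1 = 10^-2.31 = 0.0048978, K2/[H⁺] = 10^-0.71 = 0.19498
α₁ = 1/(1 + 0.0048978 + 0.19498) = 1/1.1999 = 0.8334; α₂ = α₁·K2/[H⁺] = 0.1625
α₁ + 2α₂ = 1.1584
DIC = CA / (α₁ + 2α₂) = 2.28 / 1.1584 = 1.97 mmol/kg

DIC = 1.97 mmol/kg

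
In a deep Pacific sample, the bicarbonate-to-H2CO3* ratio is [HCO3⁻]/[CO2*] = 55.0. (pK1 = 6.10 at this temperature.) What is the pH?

From K1 = [H⁺][HCO3⁻]/[CO2*]:  pH = pK1 + log₁₀([HCO3⁻]/[CO2*])
log₁₀(55.0) = +1.740
pH = 6.10 + (+1.740) = 7.84

pH = 7.84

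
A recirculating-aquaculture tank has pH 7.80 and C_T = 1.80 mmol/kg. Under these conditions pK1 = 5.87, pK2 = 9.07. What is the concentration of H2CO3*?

α₀ = 1 / (1 + K1/[H⁺] + K1K2/[H⁺]²) = 1 / (1 + 10^+1.93 + 10^+0.66)
   = 1 / (1 + 85.114 + 4.5709) = 1/90.685 = 0.01103
[CO2*] = α₀ × DIC = 0.01103 × 1.80 = 0.0198 mmol/kg = 19.8 μmol/kg

[CO2*] = 19.8 μmol/kg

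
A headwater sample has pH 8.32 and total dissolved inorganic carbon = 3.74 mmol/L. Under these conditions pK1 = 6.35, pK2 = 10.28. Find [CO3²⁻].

[CO3²⁻] = 0.0401 mmol/L

α₂ = 1 / (1 + [H⁺]/K2 + [H⁺]²/(K1K2)) = 1 / (1 + 10^+1.96 + 10^-0.01)
   = 1 / (1 + 91.201 + 0.97724) = 1/93.178 = 0.01073
[CO3²⁻] = α₂ × DIC = 0.01073 × 3.74 = 0.0401 mmol/L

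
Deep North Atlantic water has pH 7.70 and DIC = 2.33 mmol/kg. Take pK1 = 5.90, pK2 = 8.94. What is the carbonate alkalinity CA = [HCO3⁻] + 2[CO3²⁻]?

CA = [HCO3⁻] + 2[CO3²⁻] = (α₁ + 2α₂)·DIC
At pH 7.70: [H⁺]/K1 = 10^-1.80 = 0.015849, K2/[H⁺] = 10^-1.24 = 0.057544
α₁ = 1/(1 + 0.015849 + 0.057544) = 1/1.0734 = 0.9316; α₂ = α₁·K2/[H⁺] = 0.05361
α₁ + 2α₂ = 1.0388
CA = 1.0388 × 2.33 = 2.42 mmol/kg

CA = 2.42 mmol/kg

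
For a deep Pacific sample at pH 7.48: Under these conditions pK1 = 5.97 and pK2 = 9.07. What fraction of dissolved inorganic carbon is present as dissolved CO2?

α₀ = 1 / (1 + K1/[H⁺] + K1K2/[H⁺]²) = 1 / (1 + 10^+1.51 + 10^-0.08)
   = 1 / (1 + 32.359 + 0.83176) = 1/34.191 = 0.02925

α₀ = 0.0292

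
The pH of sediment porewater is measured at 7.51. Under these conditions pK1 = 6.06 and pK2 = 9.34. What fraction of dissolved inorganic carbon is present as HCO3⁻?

α₁ = 1 / (1 + [H⁺]/K1 + K2/[H⁺]) = 1 / (1 + 10^-1.45 + 10^-1.83)
   = 1 / (1 + 0.035481 + 0.014791) = 1/1.0503 = 0.9521

α₁ = 0.952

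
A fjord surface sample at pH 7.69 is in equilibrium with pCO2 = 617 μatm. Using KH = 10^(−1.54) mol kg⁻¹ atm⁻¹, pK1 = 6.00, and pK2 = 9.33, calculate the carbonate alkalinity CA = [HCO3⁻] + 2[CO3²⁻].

CA = 0.911 mmol/kg

[CO2*] = KH · pCO2 = 10^(−1.54) × 617×10^-6 = 1.779×10^-5 mol/kg
α₀ = 1/(1 + K1/[H⁺] + K1K2/[H⁺]²) = 1/(1 + 10^+1.69 + 10^+0.05) = 0.01957
DIC = [CO2*]/α₀ = 1.779×10^-5 / 0.01957 = 0.9093 mmol/kg
CA = (α₁ + 2α₂)·DIC = (0.9585 + 2×0.02196) × 0.9093 = 0.911 mmol/kg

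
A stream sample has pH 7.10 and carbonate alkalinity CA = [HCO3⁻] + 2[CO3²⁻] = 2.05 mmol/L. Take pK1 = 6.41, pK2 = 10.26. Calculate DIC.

DIC = 2.47 mmol/L

CA = [HCO3⁻] + 2[CO3²⁻] = (α₁ + 2α₂)·DIC
At pH 7.10: [H⁺]/K1 = 10^-0.69 = 0.20417, K2/[H⁺] = 10^-3.16 = 0.00069183
α₁ = 1/(1 + 0.20417 + 0.00069183) = 1/1.2049 = 0.8300; α₂ = α₁·K2/[H⁺] = 0.0005742
α₁ + 2α₂ = 0.8311
DIC = CA / (α₁ + 2α₂) = 2.05 / 0.8311 = 2.47 mmol/L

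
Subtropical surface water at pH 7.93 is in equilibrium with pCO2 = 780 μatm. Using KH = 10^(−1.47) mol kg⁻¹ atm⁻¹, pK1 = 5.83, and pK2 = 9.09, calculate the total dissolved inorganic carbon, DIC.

DIC = 3.58 mmol/kg

[CO2*] = KH · pCO2 = 10^(−1.47) × 780×10^-6 = 2.643×10^-5 mol/kg
α₀ = 1/(1 + K1/[H⁺] + K1K2/[H⁺]²) = 1/(1 + 10^+2.10 + 10^+0.94) = 0.007375
DIC = [CO2*]/α₀ = 2.643×10^-5 / 0.007375 = 3.58 mmol/kg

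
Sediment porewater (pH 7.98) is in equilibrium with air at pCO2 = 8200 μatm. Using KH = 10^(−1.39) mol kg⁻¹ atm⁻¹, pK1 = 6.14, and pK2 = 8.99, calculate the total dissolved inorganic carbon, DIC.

[CO2*] = KH · pCO2 = 10^(−1.39) × 8200×10^-6 = 3.341×10^-4 mol/kg
α₀ = 1/(1 + K1/[H⁺] + K1K2/[H⁺]²) = 1/(1 + 10^+1.84 + 10^+0.83) = 0.01300
DIC = [CO2*]/α₀ = 3.341×10^-4 / 0.01300 = 25.7 mmol/kg

DIC = 25.7 mmol/kg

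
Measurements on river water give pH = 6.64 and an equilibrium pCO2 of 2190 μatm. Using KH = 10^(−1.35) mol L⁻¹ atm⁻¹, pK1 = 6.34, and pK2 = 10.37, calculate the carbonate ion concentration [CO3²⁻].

[CO2*] = KH · pCO2 = 10^(−1.35) × 2190×10^-6 = 9.782×10^-5 mol/L
α₀ = 1/(1 + K1/[H⁺] + K1K2/[H⁺]²) = 1/(1 + 10^+0.30 + 10^-3.43) = 0.3338
DIC = [CO2*]/α₀ = 9.782×10^-5 / 0.3338 = 0.2930 mmol/L
[CO3²⁻] = α₂·DIC; α₂ = 0.0001240, so [CO3²⁻] = 0.0001240 × 0.2930 = 3.63×10^-5 mmol/L = 0.0363 μmol/L

[CO3²⁻] = 0.0363 μmol/L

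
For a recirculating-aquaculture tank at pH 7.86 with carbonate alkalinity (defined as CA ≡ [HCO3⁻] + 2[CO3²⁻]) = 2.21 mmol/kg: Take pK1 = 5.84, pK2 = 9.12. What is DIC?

DIC = 2.12 mmol/kg

CA = [HCO3⁻] + 2[CO3²⁻] = (α₁ + 2α₂)·DIC
At pH 7.86: [H⁺]/K1 = 10^-2.02 = 0.0095499, K2/[H⁺] = 10^-1.26 = 0.054954
α₁ = 1/(1 + 0.0095499 + 0.054954) = 1/1.0645 = 0.9394; α₂ = α₁·K2/[H⁺] = 0.05162
α₁ + 2α₂ = 1.0427
DIC = CA / (α₁ + 2α₂) = 2.21 / 1.0427 = 2.12 mmol/kg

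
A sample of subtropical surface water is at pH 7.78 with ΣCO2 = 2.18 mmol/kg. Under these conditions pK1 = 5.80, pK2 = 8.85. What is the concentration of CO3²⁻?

α₂ = 1 / (1 + [H⁺]/K2 + [H⁺]²/(K1K2)) = 1 / (1 + 10^+1.07 + 10^-0.91)
   = 1 / (1 + 11.749 + 0.12303) = 1/12.872 = 0.07769
[CO3²⁻] = α₂ × DIC = 0.07769 × 2.18 = 0.169 mmol/kg

[CO3²⁻] = 0.169 mmol/kg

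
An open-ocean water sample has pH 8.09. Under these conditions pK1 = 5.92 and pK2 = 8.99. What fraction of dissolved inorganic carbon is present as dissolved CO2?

α₀ = 1 / (1 + K1/[H⁺] + K1K2/[H⁺]²) = 1 / (1 + 10^+2.17 + 10^+1.27)
   = 1 / (1 + 147.91 + 18.621) = 1/167.53 = 0.005969

α₀ = 0.00597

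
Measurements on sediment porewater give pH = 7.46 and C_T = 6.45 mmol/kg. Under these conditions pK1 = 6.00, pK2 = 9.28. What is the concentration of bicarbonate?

α₁ = 1 / (1 + [H⁺]/K1 + K2/[H⁺]) = 1 / (1 + 10^-1.46 + 10^-1.82)
   = 1 / (1 + 0.034674 + 0.015136) = 1/1.0498 = 0.9526
[HCO3⁻] = α₁ × DIC = 0.9526 × 6.45 = 6.14 mmol/kg

[HCO3⁻] = 6.14 mmol/kg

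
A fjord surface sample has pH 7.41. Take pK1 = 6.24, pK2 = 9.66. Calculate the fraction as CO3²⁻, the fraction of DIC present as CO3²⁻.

α₂ = 0.00524

α₂ = 1 / (1 + [H⁺]/K2 + [H⁺]²/(K1K2)) = 1 / (1 + 10^+2.25 + 10^+1.08)
   = 1 / (1 + 177.83 + 12.023) = 1/190.85 = 0.005240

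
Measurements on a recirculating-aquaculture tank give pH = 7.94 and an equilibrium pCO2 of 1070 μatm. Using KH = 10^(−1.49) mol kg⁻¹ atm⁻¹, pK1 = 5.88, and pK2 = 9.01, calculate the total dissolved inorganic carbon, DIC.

[CO2*] = KH · pCO2 = 10^(−1.49) × 1070×10^-6 = 3.462×10^-5 mol/kg
α₀ = 1/(1 + K1/[H⁺] + K1K2/[H⁺]²) = 1/(1 + 10^+2.06 + 10^+0.99) = 0.007963
DIC = [CO2*]/α₀ = 3.462×10^-5 / 0.007963 = 4.35 mmol/kg

DIC = 4.35 mmol/kg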